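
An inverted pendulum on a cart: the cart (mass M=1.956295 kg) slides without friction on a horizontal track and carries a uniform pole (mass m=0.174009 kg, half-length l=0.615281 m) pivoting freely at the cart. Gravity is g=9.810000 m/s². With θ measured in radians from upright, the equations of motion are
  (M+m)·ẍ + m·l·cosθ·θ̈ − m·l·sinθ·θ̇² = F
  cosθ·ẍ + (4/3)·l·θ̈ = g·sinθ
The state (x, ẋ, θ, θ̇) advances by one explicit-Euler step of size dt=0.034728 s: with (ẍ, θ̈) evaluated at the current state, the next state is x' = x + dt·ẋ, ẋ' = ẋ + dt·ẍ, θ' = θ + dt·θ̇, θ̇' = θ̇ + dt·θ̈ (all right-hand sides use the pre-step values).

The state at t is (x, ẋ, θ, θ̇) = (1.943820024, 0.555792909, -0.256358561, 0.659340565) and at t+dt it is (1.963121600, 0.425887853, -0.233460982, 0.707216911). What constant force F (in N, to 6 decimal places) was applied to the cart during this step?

ẍ = (ẋ'−ẋ)/dt = (0.425887853−0.555792909)/0.034728 = -3.740643
θ̈ = (θ̇'−θ̇)/dt = (0.707216911−0.659340565)/0.034728 = 1.378609
sinθ=-0.253560, cosθ=0.967320
F = (M+m)·ẍ + m·l·cosθ·θ̈ − m·l·sinθ·θ̇² = -7.968707 + 0.142776 − -0.011802 = -7.814129

F = -7.814129 N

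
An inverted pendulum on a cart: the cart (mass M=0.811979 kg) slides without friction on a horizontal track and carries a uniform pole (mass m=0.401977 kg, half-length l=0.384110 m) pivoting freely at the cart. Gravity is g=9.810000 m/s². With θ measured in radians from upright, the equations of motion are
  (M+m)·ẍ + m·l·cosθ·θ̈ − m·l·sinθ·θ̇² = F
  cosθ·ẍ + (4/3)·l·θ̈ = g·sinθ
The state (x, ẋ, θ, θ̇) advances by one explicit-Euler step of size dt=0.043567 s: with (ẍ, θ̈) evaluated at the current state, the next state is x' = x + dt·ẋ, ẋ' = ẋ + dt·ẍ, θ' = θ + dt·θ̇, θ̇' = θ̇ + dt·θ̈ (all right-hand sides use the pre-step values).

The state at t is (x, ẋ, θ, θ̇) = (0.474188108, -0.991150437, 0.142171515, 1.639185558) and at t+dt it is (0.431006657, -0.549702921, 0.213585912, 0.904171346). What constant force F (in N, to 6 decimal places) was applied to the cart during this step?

F = 9.663120 N

ẍ = (ẋ'−ẋ)/dt = (-0.549702921−-0.991150437)/0.043567 = 10.132612
θ̈ = (θ̇'−θ̇)/dt = (0.904171346−1.639185558)/0.043567 = -16.870893
sinθ=0.141693, cosθ=0.989911
F = (M+m)·ẍ + m·l·cosθ·θ̈ − m·l·sinθ·θ̇² = 12.300545 + -2.578641 − 0.058784 = 9.663120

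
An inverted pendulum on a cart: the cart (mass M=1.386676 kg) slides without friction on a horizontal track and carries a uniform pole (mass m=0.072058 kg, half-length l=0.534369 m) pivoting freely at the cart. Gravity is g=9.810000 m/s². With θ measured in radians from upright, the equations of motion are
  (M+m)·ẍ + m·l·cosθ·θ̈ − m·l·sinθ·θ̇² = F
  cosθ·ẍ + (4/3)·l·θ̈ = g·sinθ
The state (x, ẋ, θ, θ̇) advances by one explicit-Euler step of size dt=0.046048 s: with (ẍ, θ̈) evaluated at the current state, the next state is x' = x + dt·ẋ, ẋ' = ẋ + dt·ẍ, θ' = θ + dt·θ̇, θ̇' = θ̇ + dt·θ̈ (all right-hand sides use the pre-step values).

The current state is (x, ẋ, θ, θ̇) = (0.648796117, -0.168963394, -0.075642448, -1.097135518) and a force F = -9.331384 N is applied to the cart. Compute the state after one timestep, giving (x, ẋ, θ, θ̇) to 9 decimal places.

(0.641015691, -0.473599331, -0.126163344, -0.718706891)

sinθ=-0.075570334, cosθ=0.997140474
temp = (F + m·l·θ̇²·sinθ)/(M+m) = (-9.331384 + -0.003502639)/1.458734 = -6.399306960
θ̈ = (g·sinθ − cosθ·temp)/(l·(4/3 − m·cos²θ/(M+m))) = 8.218133833
ẍ = temp − m·l·θ̈·cosθ/(M+m) = -6.615617115
Euler: x'=0.648796117+0.046048·-0.168963394=0.641015691, ẋ'=-0.168963394+0.046048·-6.615617115=-0.473599331
       θ'=-0.075642448+0.046048·-1.097135518=-0.126163344, θ̇'=-1.097135518+0.046048·8.218133833=-0.718706891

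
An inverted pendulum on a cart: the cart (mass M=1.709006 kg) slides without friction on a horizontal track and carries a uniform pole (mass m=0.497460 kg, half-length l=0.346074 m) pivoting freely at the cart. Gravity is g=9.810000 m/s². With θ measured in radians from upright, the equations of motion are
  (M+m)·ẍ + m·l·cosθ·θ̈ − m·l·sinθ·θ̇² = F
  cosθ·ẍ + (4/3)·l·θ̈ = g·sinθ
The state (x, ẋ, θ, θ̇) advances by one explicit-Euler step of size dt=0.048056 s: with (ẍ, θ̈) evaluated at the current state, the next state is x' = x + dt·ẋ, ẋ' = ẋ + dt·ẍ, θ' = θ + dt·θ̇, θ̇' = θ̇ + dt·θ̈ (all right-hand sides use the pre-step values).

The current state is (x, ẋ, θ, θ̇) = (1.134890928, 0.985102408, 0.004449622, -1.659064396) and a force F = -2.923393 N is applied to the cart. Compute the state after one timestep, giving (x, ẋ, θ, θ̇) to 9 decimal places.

sinθ=0.004449607, cosθ=0.999990100
temp = (F + m·l·θ̇²·sinθ)/(M+m) = (-2.923393 + 0.002108508)/2.206466 = -1.323965333
θ̈ = (g·sinθ − cosθ·temp)/(l·(4/3 − m·cos²θ/(M+m))) = 3.566953336
ẍ = temp − m·l·θ̈·cosθ/(M+m) = -1.602271626
Euler: x'=1.134890928+0.048056·0.985102408=1.182231009, ẋ'=0.985102408+0.048056·-1.602271626=0.908103643
       θ'=0.004449622+0.048056·-1.659064396=-0.075278377, θ̇'=-1.659064396+0.048056·3.566953336=-1.487650886

(1.182231009, 0.908103643, -0.075278377, -1.487650886)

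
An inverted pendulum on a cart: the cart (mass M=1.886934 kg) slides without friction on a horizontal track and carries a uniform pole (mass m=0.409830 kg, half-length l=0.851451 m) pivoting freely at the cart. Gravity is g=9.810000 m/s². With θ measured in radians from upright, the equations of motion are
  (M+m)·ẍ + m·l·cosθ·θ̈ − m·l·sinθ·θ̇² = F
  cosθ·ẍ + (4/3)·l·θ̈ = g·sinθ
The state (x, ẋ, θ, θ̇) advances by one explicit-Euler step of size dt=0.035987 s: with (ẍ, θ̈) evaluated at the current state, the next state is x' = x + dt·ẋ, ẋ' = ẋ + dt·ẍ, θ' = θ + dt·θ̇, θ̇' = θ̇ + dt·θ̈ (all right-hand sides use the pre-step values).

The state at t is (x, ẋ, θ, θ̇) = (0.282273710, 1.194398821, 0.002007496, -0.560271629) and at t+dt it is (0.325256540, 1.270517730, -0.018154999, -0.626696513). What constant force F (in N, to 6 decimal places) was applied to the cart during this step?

F = 4.213753 N

ẍ = (ẋ'−ẋ)/dt = (1.270517730−1.194398821)/0.035987 = 2.115178
θ̈ = (θ̇'−θ̇)/dt = (-0.626696513−-0.560271629)/0.035987 = -1.845802
sinθ=0.002007, cosθ=0.999998
F = (M+m)·ẍ + m·l·cosθ·θ̈ − m·l·sinθ·θ̇² = 4.858065 + -0.644092 − 0.000220 = 4.213753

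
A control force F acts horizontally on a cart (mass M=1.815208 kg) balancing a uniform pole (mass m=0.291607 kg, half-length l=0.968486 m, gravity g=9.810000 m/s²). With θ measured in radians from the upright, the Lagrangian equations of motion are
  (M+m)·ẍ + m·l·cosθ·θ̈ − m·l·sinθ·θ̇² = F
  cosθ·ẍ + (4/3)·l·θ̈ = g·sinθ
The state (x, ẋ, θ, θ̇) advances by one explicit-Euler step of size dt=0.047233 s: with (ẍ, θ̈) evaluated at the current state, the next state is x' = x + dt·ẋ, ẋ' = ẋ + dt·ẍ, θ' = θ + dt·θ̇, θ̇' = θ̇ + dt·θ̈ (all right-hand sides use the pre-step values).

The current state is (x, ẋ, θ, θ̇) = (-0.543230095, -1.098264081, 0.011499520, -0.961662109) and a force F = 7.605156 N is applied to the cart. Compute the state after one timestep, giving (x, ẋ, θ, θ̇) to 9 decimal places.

sinθ=0.011499267, cosθ=0.999933881
temp = (F + m·l·θ̇²·sinθ)/(M+m) = (7.605156 + 0.003003353)/2.106815 = 3.611213777
θ̈ = (g·sinθ − cosθ·temp)/(l·(4/3 − m·cos²θ/(M+m))) = -3.022741404
ẍ = temp − m·l·θ̈·cosθ/(M+m) = 4.016383672
Euler: x'=-0.543230095+0.047233·-1.098264081=-0.595104402, ẋ'=-1.098264081+0.047233·4.016383672=-0.908558231
       θ'=0.011499520+0.047233·-0.961662109=-0.033922666, θ̇'=-0.961662109+0.047233·-3.022741404=-1.104435254

(-0.595104402, -0.908558231, -0.033922666, -1.104435254)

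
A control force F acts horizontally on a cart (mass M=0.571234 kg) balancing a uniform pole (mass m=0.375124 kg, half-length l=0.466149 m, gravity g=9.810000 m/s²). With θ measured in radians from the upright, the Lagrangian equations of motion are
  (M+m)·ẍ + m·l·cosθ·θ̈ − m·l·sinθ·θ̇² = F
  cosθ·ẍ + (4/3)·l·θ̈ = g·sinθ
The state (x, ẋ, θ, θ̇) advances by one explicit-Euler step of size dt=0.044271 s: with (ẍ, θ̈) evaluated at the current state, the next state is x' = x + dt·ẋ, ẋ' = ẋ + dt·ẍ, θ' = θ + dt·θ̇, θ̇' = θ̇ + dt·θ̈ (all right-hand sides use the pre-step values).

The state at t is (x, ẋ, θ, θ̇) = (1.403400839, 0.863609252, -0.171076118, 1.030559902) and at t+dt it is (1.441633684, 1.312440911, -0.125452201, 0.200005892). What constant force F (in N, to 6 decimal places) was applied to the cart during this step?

ẍ = (ẋ'−ẋ)/dt = (1.312440911−0.863609252)/0.044271 = 10.138277
θ̈ = (θ̇'−θ̇)/dt = (0.200005892−1.030559902)/0.044271 = -18.760679
sinθ=-0.170243, cosθ=0.985402
F = (M+m)·ẍ + m·l·cosθ·θ̈ − m·l·sinθ·θ̇² = 9.594440 + -3.232672 − -0.031617 = 6.393384

F = 6.393384 N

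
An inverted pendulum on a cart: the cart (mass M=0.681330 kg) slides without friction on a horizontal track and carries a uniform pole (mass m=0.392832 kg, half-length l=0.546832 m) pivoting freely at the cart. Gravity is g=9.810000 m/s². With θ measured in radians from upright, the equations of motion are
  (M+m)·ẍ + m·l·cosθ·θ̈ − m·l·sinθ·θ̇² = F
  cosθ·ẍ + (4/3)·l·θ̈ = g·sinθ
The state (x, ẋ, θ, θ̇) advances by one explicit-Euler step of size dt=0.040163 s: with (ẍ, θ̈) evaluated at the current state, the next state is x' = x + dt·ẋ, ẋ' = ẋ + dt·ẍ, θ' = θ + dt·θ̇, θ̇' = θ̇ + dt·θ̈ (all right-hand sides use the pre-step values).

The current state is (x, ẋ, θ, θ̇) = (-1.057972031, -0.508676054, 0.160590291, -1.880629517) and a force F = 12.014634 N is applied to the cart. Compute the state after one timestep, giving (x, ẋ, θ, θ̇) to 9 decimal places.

sinθ=0.159900930, cosθ=0.987133067
temp = (F + m·l·θ̇²·sinθ)/(M+m) = (12.014634 + 0.121483771)/1.074162 = 11.298219236
θ̈ = (g·sinθ − cosθ·temp)/(l·(4/3 − m·cos²θ/(M+m))) = -17.939893673
ẍ = temp − m·l·θ̈·cosθ/(M+m) = 14.839713638
Euler: x'=-1.057972031+0.040163·-0.508676054=-1.078401987, ẋ'=-0.508676054+0.040163·14.839713638=0.087331365
       θ'=0.160590291+0.040163·-1.880629517=0.085058568, θ̇'=-1.880629517+0.040163·-17.939893673=-2.601149467

(-1.078401987, 0.087331365, 0.085058568, -2.601149467)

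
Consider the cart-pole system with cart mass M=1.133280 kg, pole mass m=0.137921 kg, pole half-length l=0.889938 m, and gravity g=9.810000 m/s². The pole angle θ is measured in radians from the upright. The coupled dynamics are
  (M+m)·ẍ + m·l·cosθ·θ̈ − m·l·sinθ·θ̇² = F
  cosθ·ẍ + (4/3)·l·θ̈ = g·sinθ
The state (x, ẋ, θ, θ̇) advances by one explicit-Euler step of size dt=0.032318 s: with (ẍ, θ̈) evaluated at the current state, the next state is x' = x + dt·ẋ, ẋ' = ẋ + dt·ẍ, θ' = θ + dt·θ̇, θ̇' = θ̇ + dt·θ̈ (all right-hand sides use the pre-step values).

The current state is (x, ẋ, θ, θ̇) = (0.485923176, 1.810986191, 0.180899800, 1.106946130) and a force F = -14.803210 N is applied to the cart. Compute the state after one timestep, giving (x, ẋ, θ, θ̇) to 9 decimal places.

(0.544450628, 1.398266431, 0.216674085, 1.497163076)

sinθ=0.179914763, cosθ=0.983682204
temp = (F + m·l·θ̇²·sinθ)/(M+m) = (-14.803210 + 0.027058887)/1.271201 = -11.623772412
θ̈ = (g·sinθ − cosθ·temp)/(l·(4/3 − m·cos²θ/(M+m))) = 12.074291289
ẍ = temp − m·l·θ̈·cosθ/(M+m) = -12.770584828
Euler: x'=0.485923176+0.032318·1.810986191=0.544450628, ẋ'=1.810986191+0.032318·-12.770584828=1.398266431
       θ'=0.180899800+0.032318·1.106946130=0.216674085, θ̇'=1.106946130+0.032318·12.074291289=1.497163076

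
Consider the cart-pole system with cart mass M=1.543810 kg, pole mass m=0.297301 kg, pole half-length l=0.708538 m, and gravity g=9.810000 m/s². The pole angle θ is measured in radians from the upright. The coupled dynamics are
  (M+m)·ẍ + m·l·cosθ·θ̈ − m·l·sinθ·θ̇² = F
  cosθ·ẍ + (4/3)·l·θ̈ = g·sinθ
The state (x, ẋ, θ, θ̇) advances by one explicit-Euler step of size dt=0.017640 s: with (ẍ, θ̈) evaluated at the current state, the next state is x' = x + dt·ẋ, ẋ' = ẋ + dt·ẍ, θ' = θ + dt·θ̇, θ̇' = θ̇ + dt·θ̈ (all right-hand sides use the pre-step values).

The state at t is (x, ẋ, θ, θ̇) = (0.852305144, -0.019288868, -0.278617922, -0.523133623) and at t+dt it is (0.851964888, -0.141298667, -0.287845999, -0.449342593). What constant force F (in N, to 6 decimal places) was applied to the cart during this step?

ẍ = (ẋ'−ẋ)/dt = (-0.141298667−-0.019288868)/0.017640 = -6.916655
θ̈ = (θ̇'−θ̇)/dt = (-0.449342593−-0.523133623)/0.017640 = 4.183165
sinθ=-0.275027, cosθ=0.961436
F = (M+m)·ẍ + m·l·cosθ·θ̈ − m·l·sinθ·θ̇² = -12.734330 + 0.847198 − -0.015855 = -11.871277

F = -11.871277 N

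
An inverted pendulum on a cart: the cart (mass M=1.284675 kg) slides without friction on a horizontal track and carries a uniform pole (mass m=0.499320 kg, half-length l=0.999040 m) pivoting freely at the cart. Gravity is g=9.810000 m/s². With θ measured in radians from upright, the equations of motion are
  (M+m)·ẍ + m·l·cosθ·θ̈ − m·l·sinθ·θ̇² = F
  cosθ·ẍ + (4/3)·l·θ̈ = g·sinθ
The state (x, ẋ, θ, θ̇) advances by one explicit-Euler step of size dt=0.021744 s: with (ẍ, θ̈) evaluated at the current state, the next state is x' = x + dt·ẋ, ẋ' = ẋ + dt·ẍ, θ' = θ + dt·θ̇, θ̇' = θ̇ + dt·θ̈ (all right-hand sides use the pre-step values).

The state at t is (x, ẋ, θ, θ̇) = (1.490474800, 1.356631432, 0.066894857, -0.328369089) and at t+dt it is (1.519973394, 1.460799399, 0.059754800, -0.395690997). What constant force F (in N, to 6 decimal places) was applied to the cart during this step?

ẍ = (ẋ'−ẋ)/dt = (1.460799399−1.356631432)/0.021744 = 4.790653
θ̈ = (θ̇'−θ̇)/dt = (-0.395690997−-0.328369089)/0.021744 = -3.096114
sinθ=0.066845, cosθ=0.997763
F = (M+m)·ẍ + m·l·cosθ·θ̈ − m·l·sinθ·θ̇² = 8.546502 + -1.541013 − 0.003595 = 7.001893

F = 7.001893 N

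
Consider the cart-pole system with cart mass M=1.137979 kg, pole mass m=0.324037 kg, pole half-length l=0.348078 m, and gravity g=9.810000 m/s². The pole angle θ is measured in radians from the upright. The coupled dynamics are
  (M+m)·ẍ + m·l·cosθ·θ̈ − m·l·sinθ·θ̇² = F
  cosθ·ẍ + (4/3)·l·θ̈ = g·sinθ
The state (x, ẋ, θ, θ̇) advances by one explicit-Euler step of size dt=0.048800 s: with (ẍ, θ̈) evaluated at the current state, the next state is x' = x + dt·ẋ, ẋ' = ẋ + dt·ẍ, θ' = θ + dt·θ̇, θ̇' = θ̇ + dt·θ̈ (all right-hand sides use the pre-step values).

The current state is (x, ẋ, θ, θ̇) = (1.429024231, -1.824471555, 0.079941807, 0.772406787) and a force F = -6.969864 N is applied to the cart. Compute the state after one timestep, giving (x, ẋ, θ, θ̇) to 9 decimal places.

(1.339990019, -2.110516151, 0.117635258, 1.469148687)

sinθ=0.079856687, cosθ=0.996806355
temp = (F + m·l·θ̇²·sinθ)/(M+m) = (-6.969864 + 0.005373715)/1.462016 = -4.763621113
θ̈ = (g·sinθ − cosθ·temp)/(l·(4/3 − m·cos²θ/(M+m))) = 14.277497947
ẍ = temp − m·l·θ̈·cosθ/(M+m) = -5.861569580
Euler: x'=1.429024231+0.048800·-1.824471555=1.339990019, ẋ'=-1.824471555+0.048800·-5.861569580=-2.110516151
       θ'=0.079941807+0.048800·0.772406787=0.117635258, θ̇'=0.772406787+0.048800·14.277497947=1.469148687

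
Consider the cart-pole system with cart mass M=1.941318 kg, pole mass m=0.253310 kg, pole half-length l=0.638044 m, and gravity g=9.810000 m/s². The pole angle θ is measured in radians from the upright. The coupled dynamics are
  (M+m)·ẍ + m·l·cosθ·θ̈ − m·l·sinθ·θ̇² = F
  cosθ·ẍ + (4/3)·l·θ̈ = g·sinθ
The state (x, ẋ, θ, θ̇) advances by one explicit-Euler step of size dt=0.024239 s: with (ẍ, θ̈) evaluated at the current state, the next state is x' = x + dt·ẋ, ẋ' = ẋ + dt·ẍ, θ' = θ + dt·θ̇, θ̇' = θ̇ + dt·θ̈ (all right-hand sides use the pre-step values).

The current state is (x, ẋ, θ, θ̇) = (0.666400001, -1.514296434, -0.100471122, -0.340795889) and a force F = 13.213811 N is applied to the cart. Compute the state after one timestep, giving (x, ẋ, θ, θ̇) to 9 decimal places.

sinθ=-0.100302174, cosθ=0.994957021
temp = (F + m·l·θ̇²·sinθ)/(M+m) = (13.213811 + -0.001882791)/2.194628 = 6.020121957
θ̈ = (g·sinθ − cosθ·temp)/(l·(4/3 − m·cos²θ/(M+m))) = -8.965716974
ẍ = temp − m·l·θ̈·cosθ/(M+m) = 6.677070561
Euler: x'=0.666400001+0.024239·-1.514296434=0.629694970, ẋ'=-1.514296434+0.024239·6.677070561=-1.352450921
       θ'=-0.100471122+0.024239·-0.340795889=-0.108731674, θ̇'=-0.340795889+0.024239·-8.965716974=-0.558115903

(0.629694970, -1.352450921, -0.108731674, -0.558115903)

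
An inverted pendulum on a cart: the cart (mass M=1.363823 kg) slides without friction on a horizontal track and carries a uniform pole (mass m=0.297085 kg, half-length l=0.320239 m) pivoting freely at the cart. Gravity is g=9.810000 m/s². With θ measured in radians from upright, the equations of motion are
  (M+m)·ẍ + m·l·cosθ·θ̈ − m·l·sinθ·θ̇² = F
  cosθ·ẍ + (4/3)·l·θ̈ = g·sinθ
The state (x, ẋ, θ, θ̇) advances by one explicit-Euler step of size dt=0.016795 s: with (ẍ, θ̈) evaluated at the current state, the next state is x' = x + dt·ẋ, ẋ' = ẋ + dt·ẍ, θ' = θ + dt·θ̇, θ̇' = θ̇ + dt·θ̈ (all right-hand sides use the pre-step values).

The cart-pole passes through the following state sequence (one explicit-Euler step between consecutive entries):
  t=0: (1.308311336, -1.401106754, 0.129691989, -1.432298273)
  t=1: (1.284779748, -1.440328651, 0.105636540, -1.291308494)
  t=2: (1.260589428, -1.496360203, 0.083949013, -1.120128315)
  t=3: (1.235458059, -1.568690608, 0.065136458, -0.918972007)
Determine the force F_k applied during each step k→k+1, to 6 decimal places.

step 0→1:
  ẍ = (ẋ'−ẋ)/dt = (-1.440328651−-1.401106754)/0.016795 = -2.335332
  θ̈ = (θ̇'−θ̇)/dt = (-1.291308494−-1.432298273)/0.016795 = 8.394747
  sinθ=0.129329, cosθ=0.991602
  F = (M+m)·ẍ + m·l·cosθ·θ̈ − m·l·sinθ·θ̇² = -3.878771 + 0.791954 − 0.025242 = -3.112059
step 1→2:
  ẍ = (ẋ'−ẋ)/dt = (-1.496360203−-1.440328651)/0.016795 = -3.336204
  θ̈ = (θ̇'−θ̇)/dt = (-1.120128315−-1.291308494)/0.016795 = 10.192330
  sinθ=0.105440, cosθ=0.994426
  F = (M+m)·ẍ + m·l·cosθ·θ̈ − m·l·sinθ·θ̇² = -5.541128 + 0.964275 − 0.016727 = -4.593581
step 2→3:
  ẍ = (ẋ'−ẋ)/dt = (-1.568690608−-1.496360203)/0.016795 = -4.306663
  θ̈ = (θ̇'−θ̇)/dt = (-0.918972007−-1.120128315)/0.016795 = 11.977154
  sinθ=0.083850, cosθ=0.996478
  F = (M+m)·ẍ + m·l·cosθ·θ̈ − m·l·sinθ·θ̇² = -7.152971 + 1.135472 − 0.010009 = -6.027508

F_0 = -3.112059 N
F_1 = -4.593581 N
F_2 = -6.027508 N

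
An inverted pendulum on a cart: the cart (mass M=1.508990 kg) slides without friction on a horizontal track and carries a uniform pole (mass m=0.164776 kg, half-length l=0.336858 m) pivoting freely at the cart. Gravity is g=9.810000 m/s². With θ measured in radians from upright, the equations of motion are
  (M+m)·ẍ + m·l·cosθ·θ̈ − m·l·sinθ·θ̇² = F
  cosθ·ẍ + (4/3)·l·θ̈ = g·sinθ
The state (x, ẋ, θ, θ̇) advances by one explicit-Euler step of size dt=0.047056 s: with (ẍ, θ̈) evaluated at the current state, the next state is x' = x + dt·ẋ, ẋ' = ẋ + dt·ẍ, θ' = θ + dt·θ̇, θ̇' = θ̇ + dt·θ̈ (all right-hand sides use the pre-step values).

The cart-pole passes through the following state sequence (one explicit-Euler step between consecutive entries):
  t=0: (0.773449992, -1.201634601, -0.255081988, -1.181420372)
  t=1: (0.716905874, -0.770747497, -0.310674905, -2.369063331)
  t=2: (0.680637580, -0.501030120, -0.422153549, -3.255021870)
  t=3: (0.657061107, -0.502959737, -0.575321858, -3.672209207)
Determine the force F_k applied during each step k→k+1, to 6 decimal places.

step 0→1:
  ẍ = (ẋ'−ẋ)/dt = (-0.770747497−-1.201634601)/0.047056 = 9.156900
  θ̈ = (θ̇'−θ̇)/dt = (-2.369063331−-1.181420372)/0.047056 = -25.238927
  sinθ=-0.252325, cosθ=0.967643
  F = (M+m)·ẍ + m·l·cosθ·θ̈ − m·l·sinθ·θ̇² = 15.326508 + -1.355585 − -0.019548 = 13.990472
step 1→2:
  ẍ = (ẋ'−ẋ)/dt = (-0.501030120−-0.770747497)/0.047056 = 5.731838
  θ̈ = (θ̇'−θ̇)/dt = (-3.255021870−-2.369063331)/0.047056 = -18.827749
  sinθ=-0.305701, cosθ=0.952127
  F = (M+m)·ẍ + m·l·cosθ·θ̈ − m·l·sinθ·θ̇² = 9.593756 + -0.995026 − -0.095234 = 8.693964
step 2→3:
  ẍ = (ẋ'−ẋ)/dt = (-0.502959737−-0.501030120)/0.047056 = -0.041007
  θ̈ = (θ̇'−θ̇)/dt = (-3.672209207−-3.255021870)/0.047056 = -8.865763
  sinθ=-0.409726, cosθ=0.912209
  F = (M+m)·ẍ + m·l·cosθ·θ̈ − m·l·sinθ·θ̇² = -0.068636 + -0.448902 − -0.240958 = -0.276579

F_0 = 13.990472 N
F_1 = 8.693964 N
F_2 = -0.276579 N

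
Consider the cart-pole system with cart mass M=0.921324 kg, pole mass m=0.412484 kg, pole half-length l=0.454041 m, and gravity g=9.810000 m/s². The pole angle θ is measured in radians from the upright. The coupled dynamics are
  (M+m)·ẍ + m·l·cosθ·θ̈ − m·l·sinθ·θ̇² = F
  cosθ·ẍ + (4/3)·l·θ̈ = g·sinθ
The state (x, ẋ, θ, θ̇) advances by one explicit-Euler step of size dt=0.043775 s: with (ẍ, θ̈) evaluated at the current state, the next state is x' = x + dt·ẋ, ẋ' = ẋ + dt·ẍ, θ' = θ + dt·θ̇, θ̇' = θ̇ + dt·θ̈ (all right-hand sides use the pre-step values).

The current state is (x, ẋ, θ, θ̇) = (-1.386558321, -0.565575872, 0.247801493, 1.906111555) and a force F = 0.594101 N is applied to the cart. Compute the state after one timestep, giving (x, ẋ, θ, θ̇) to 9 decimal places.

(-1.411316405, -0.563923676, 0.331241526, 2.077450626)

sinθ=0.245273202, cosθ=0.969453999
temp = (F + m·l·θ̇²·sinθ)/(M+m) = (0.594101 + 0.166897145)/1.333808 = 0.570545495
θ̈ = (g·sinθ − cosθ·temp)/(l·(4/3 − m·cos²θ/(M+m))) = 3.914085013
ẍ = temp − m·l·θ̈·cosθ/(M+m) = 0.037742912
Euler: x'=-1.386558321+0.043775·-0.565575872=-1.411316405, ẋ'=-0.565575872+0.043775·0.037742912=-0.563923676
       θ'=0.247801493+0.043775·1.906111555=0.331241526, θ̇'=1.906111555+0.043775·3.914085013=2.077450626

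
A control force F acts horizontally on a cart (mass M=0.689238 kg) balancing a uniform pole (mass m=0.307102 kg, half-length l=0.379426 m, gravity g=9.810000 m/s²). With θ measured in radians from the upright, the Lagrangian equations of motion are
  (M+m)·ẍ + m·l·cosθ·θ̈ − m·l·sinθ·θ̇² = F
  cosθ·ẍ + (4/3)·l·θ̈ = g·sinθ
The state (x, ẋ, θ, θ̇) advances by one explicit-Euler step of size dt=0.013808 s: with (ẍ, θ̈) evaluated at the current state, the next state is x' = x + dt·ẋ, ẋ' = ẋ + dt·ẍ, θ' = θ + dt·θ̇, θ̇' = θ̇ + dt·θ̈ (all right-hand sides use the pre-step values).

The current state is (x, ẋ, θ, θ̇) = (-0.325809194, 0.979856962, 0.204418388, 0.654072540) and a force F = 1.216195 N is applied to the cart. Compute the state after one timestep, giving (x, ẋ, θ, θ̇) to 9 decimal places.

sinθ=0.202997692, cosθ=0.979179216
temp = (F + m·l·θ̇²·sinθ)/(M+m) = (1.216195 + 0.010119351)/0.996340 = 1.230819149
θ̈ = (g·sinθ − cosθ·temp)/(l·(4/3 − m·cos²θ/(M+m))) = 1.996634069
ẍ = temp − m·l·θ̈·cosθ/(M+m) = 1.002173559
Euler: x'=-0.325809194+0.013808·0.979856962=-0.312279329, ẋ'=0.979856962+0.013808·1.002173559=0.993694975
       θ'=0.204418388+0.013808·0.654072540=0.213449822, θ̇'=0.654072540+0.013808·1.996634069=0.681642063

(-0.312279329, 0.993694975, 0.213449822, 0.681642063)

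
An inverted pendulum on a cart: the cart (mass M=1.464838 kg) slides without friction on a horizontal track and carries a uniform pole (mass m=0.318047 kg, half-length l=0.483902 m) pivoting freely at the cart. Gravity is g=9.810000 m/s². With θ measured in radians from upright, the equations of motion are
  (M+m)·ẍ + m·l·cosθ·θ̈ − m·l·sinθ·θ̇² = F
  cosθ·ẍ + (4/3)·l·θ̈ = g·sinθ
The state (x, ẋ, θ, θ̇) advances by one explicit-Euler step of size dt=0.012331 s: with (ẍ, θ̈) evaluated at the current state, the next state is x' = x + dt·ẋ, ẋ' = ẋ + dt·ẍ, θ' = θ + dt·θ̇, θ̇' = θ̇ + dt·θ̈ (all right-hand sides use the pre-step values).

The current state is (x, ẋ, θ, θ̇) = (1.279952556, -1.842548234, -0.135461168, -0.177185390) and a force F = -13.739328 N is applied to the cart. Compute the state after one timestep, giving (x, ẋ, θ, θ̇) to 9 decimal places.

(1.257232094, -1.949455065, -0.137646041, -0.038327941)

sinθ=-0.135047269, cosθ=0.990839157
temp = (F + m·l·θ̇²·sinθ)/(M+m) = (-13.739328 + -0.000652515)/1.782885 = -7.706599424
θ̈ = (g·sinθ − cosθ·temp)/(l·(4/3 − m·cos²θ/(M+m))) = 11.260842491
ẍ = temp − m·l·θ̈·cosθ/(M+m) = -8.669761634
Euler: x'=1.279952556+0.012331·-1.842548234=1.257232094, ẋ'=-1.842548234+0.012331·-8.669761634=-1.949455065
       θ'=-0.135461168+0.012331·-0.177185390=-0.137646041, θ̇'=-0.177185390+0.012331·11.260842491=-0.038327941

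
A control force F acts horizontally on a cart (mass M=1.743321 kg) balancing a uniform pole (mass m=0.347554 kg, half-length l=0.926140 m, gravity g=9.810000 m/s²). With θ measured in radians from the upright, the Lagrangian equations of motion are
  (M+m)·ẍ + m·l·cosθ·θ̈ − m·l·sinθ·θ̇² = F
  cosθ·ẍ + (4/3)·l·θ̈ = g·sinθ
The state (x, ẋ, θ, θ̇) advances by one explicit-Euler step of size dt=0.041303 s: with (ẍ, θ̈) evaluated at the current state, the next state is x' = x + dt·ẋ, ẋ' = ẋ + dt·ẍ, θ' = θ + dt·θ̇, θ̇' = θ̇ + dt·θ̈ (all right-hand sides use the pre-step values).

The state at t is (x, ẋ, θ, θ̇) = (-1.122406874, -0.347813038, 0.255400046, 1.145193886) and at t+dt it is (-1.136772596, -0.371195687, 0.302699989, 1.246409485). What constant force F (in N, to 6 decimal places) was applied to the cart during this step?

F = -0.527133 N

ẍ = (ẋ'−ẋ)/dt = (-0.371195687−-0.347813038)/0.041303 = -0.566125
θ̈ = (θ̇'−θ̇)/dt = (1.246409485−1.145193886)/0.041303 = 2.450563
sinθ=0.252632, cosθ=0.967562
F = (M+m)·ẍ + m·l·cosθ·θ̈ − m·l·sinθ·θ̇² = -1.183696 + 0.763209 − 0.106646 = -0.527133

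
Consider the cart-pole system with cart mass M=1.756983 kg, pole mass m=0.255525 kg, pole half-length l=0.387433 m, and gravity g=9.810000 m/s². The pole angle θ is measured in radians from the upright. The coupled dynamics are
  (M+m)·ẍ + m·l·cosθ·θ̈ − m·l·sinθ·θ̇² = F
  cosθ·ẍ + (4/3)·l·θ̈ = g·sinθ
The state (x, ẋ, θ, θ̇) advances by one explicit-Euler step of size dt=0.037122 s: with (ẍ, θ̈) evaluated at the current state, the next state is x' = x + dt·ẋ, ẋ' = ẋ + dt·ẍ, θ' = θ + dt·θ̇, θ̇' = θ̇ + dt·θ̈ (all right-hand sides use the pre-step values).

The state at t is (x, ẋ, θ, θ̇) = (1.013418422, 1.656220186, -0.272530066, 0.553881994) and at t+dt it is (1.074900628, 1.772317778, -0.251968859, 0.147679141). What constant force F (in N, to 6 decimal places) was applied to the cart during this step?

ẍ = (ẋ'−ẋ)/dt = (1.772317778−1.656220186)/0.037122 = 3.127461
θ̈ = (θ̇'−θ̇)/dt = (0.147679141−0.553881994)/0.037122 = -10.942375
sinθ=-0.269169, cosθ=0.963093
F = (M+m)·ẍ + m·l·cosθ·θ̈ − m·l·sinθ·θ̇² = 6.294039 + -1.043301 − -0.008175 = 5.258913

F = 5.258913 N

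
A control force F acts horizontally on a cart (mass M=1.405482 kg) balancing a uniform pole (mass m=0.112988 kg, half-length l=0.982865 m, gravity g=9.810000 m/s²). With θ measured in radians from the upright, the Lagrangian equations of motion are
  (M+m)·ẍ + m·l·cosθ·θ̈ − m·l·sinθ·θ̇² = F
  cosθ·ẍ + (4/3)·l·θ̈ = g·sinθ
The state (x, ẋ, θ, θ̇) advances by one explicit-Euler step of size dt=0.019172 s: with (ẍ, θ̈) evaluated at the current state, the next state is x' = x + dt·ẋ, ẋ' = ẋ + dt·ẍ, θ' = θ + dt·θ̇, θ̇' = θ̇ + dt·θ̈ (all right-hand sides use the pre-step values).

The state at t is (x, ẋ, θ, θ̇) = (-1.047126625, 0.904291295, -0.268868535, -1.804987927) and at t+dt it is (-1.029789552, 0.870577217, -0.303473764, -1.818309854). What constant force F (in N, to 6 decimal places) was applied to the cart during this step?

F = -2.648522 N

ẍ = (ẋ'−ẋ)/dt = (0.870577217−0.904291295)/0.019172 = -1.758506
θ̈ = (θ̇'−θ̇)/dt = (-1.818309854−-1.804987927)/0.019172 = -0.694864
sinθ=-0.265641, cosθ=0.964072
F = (M+m)·ẍ + m·l·cosθ·θ̈ − m·l·sinθ·θ̇² = -2.670239 + -0.074394 − -0.096110 = -2.648522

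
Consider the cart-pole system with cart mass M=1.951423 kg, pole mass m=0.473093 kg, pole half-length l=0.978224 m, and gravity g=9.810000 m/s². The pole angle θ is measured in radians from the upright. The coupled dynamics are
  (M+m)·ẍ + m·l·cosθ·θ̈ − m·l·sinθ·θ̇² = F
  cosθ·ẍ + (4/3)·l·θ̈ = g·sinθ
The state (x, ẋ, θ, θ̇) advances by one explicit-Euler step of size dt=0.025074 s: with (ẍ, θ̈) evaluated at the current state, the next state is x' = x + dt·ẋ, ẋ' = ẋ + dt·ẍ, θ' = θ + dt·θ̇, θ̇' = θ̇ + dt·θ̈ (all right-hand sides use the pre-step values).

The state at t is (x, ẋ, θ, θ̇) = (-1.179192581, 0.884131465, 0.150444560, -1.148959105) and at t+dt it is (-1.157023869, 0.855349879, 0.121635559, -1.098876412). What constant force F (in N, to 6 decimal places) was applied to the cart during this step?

F = -1.960649 N

ẍ = (ẋ'−ẋ)/dt = (0.855349879−0.884131465)/0.025074 = -1.147866
θ̈ = (θ̇'−θ̇)/dt = (-1.098876412−-1.148959105)/0.025074 = 1.997395
sinθ=0.149878, cosθ=0.988705
F = (M+m)·ẍ + m·l·cosθ·θ̈ − m·l·sinθ·θ̇² = -2.783019 + 0.913935 − 0.091565 = -1.960649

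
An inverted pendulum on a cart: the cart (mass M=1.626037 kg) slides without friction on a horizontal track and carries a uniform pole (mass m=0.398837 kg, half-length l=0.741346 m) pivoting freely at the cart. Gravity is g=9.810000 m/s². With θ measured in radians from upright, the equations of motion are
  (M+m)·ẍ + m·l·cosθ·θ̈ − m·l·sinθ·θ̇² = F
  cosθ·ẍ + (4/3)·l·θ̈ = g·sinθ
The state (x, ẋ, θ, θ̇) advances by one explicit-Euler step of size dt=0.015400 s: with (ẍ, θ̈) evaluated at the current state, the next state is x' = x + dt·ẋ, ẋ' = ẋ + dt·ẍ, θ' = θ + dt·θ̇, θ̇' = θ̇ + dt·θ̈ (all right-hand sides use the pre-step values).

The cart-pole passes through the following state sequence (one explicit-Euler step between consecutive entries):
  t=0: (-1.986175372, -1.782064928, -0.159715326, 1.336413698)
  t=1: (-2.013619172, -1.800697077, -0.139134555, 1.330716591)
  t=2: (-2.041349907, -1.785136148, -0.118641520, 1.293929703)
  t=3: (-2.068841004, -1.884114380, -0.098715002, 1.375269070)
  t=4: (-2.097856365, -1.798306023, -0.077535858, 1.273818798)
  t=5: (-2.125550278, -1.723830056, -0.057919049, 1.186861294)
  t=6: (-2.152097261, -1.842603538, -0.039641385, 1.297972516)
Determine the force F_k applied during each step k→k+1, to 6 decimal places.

F_0 = -2.473861 N
F_1 = 1.419174 N
F_2 = -11.404873 N
F_3 = 9.399317 N
F_4 = 8.165112 N
F_5 = -13.463129 N

step 0→1:
  ẍ = (ẋ'−ẋ)/dt = (-1.800697077−-1.782064928)/0.015400 = -1.209880
  θ̈ = (θ̇'−θ̇)/dt = (1.330716591−1.336413698)/0.015400 = -0.369942
  sinθ=-0.159037, cosθ=0.987273
  F = (M+m)·ẍ + m·l·cosθ·θ̈ − m·l·sinθ·θ̇² = -2.449854 + -0.107991 − -0.083984 = -2.473861
step 1→2:
  ẍ = (ẋ'−ẋ)/dt = (-1.785136148−-1.800697077)/0.015400 = 1.010450
  θ̈ = (θ̇'−θ̇)/dt = (1.293929703−1.330716591)/0.015400 = -2.388759
  sinθ=-0.138686, cosθ=0.990336
  F = (M+m)·ẍ + m·l·cosθ·θ̈ − m·l·sinθ·θ̇² = 2.046034 + -0.699474 − -0.072614 = 1.419174
step 2→3:
  ẍ = (ẋ'−ẋ)/dt = (-1.884114380−-1.785136148)/0.015400 = -6.427158
  θ̈ = (θ̇'−θ̇)/dt = (1.375269070−1.293929703)/0.015400 = 5.281777
  sinθ=-0.118363, cosθ=0.992970
  F = (M+m)·ẍ + m·l·cosθ·θ̈ − m·l·sinθ·θ̇² = -13.014185 + 1.550718 − -0.058594 = -11.404873
step 3→4:
  ẍ = (ẋ'−ẋ)/dt = (-1.798306023−-1.884114380)/0.015400 = 5.571971
  θ̈ = (θ̇'−θ̇)/dt = (1.273818798−1.375269070)/0.015400 = -6.587680
  sinθ=-0.098555, cosθ=0.995132
  F = (M+m)·ẍ + m·l·cosθ·θ̈ − m·l·sinθ·θ̇² = 11.282540 + -1.938338 − -0.055115 = 9.399317
step 4→5:
  ẍ = (ẋ'−ẋ)/dt = (-1.723830056−-1.798306023)/0.015400 = 4.836102
  θ̈ = (θ̇'−θ̇)/dt = (1.186861294−1.273818798)/0.015400 = -5.646591
  sinθ=-0.077458, cosθ=0.996996
  F = (M+m)·ẍ + m·l·cosθ·θ̈ − m·l·sinθ·θ̇² = 9.792497 + -1.664547 − -0.037162 = 8.165112
step 5→6:
  ẍ = (ẋ'−ẋ)/dt = (-1.842603538−-1.723830056)/0.015400 = -7.712564
  θ̈ = (θ̇'−θ̇)/dt = (1.297972516−1.186861294)/0.015400 = 7.215014
  sinθ=-0.057887, cosθ=0.998323
  F = (M+m)·ẍ + m·l·cosθ·θ̈ − m·l·sinθ·θ̇² = -15.616970 + 2.129731 − -0.024110 = -13.463129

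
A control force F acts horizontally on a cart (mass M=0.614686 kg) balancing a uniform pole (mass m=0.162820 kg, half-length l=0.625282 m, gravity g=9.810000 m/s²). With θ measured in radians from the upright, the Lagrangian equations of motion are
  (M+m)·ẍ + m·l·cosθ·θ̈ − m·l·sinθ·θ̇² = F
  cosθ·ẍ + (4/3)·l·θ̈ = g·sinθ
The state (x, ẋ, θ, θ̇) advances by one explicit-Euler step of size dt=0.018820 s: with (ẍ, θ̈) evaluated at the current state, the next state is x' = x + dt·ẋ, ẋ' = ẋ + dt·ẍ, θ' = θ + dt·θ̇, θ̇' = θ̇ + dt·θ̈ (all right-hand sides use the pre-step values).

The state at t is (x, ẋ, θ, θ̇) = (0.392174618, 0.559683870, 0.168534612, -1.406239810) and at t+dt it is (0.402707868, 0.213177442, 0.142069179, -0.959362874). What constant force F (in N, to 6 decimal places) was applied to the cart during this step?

ẍ = (ẋ'−ẋ)/dt = (0.213177442−0.559683870)/0.018820 = -18.411606
θ̈ = (θ̇'−θ̇)/dt = (-0.959362874−-1.406239810)/0.018820 = 23.744789
sinθ=0.167738, cosθ=0.985832
F = (M+m)·ẍ + m·l·cosθ·θ̈ − m·l·sinθ·θ̇² = -14.315134 + 2.383168 − 0.033770 = -11.965736

F = -11.965736 N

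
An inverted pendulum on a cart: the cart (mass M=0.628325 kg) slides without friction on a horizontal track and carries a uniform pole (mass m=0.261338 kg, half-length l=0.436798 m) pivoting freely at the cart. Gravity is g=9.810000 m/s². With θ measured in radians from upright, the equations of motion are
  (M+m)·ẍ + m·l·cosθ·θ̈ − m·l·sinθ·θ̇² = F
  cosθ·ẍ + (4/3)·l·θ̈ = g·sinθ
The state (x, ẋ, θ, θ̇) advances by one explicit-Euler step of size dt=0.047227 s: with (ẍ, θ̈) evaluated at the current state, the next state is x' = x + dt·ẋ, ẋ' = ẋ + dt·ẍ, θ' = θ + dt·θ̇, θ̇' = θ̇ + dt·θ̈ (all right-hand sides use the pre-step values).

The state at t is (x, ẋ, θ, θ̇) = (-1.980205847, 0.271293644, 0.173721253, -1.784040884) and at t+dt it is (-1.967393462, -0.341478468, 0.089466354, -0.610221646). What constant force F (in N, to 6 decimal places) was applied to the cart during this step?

F = -8.811689 N

ẍ = (ẋ'−ẋ)/dt = (-0.341478468−0.271293644)/0.047227 = -12.975038
θ̈ = (θ̇'−θ̇)/dt = (-0.610221646−-1.784040884)/0.047227 = 24.854834
sinθ=0.172849, cosθ=0.984948
F = (M+m)·ẍ + m·l·cosθ·θ̈ − m·l·sinθ·θ̇² = -11.543411 + 2.794522 − 0.062800 = -8.811689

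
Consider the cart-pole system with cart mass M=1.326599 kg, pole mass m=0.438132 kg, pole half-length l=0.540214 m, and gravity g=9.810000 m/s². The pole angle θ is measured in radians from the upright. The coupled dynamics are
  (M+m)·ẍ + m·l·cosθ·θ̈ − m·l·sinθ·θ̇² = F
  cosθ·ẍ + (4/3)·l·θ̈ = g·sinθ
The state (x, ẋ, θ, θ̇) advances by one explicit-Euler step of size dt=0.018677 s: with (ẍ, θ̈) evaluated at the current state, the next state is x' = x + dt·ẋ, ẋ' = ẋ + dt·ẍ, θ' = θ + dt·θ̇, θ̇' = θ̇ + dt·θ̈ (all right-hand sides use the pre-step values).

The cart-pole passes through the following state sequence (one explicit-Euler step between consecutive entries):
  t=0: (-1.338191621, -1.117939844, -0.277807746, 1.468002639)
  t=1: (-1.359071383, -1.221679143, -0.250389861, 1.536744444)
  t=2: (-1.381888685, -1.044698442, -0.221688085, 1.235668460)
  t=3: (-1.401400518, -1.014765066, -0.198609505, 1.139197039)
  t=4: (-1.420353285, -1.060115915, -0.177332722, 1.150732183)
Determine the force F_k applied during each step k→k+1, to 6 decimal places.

step 0→1:
  ẍ = (ẋ'−ẋ)/dt = (-1.221679143−-1.117939844)/0.018677 = -5.554388
  θ̈ = (θ̇'−θ̇)/dt = (1.536744444−1.468002639)/0.018677 = 3.680559
  sinθ=-0.274248, cosθ=0.961659
  F = (M+m)·ẍ + m·l·cosθ·θ̈ − m·l·sinθ·θ̇² = -9.802000 + 0.837733 − -0.139884 = -8.824383
step 1→2:
  ẍ = (ẋ'−ẋ)/dt = (-1.044698442−-1.221679143)/0.018677 = 9.475863
  θ̈ = (θ̇'−θ̇)/dt = (1.235668460−1.536744444)/0.018677 = -16.120147
  sinθ=-0.247782, cosθ=0.968816
  F = (M+m)·ẍ + m·l·cosθ·θ̈ − m·l·sinθ·θ̇² = 16.722350 + -3.696418 − -0.138498 = 13.164430
step 2→3:
  ẍ = (ẋ'−ẋ)/dt = (-1.014765066−-1.044698442)/0.018677 = 1.602687
  θ̈ = (θ̇'−θ̇)/dt = (1.139197039−1.235668460)/0.018677 = -5.165252
  sinθ=-0.219877, cosθ=0.975528
  F = (M+m)·ẍ + m·l·cosθ·θ̈ − m·l·sinθ·θ̇² = 2.828311 + -1.192620 − -0.079461 = 1.715152
step 3→4:
  ẍ = (ẋ'−ẋ)/dt = (-1.060115915−-1.014765066)/0.018677 = -2.428166
  θ̈ = (θ̇'−θ̇)/dt = (1.150732183−1.139197039)/0.018677 = 0.617612
  sinθ=-0.197306, cosθ=0.980342
  F = (M+m)·ẍ + m·l·cosθ·θ̈ − m·l·sinθ·θ̇² = -4.285059 + 0.143306 − -0.060605 = -4.081148

F_0 = -8.824383 N
F_1 = 13.164430 N
F_2 = 1.715152 N
F_3 = -4.081148 N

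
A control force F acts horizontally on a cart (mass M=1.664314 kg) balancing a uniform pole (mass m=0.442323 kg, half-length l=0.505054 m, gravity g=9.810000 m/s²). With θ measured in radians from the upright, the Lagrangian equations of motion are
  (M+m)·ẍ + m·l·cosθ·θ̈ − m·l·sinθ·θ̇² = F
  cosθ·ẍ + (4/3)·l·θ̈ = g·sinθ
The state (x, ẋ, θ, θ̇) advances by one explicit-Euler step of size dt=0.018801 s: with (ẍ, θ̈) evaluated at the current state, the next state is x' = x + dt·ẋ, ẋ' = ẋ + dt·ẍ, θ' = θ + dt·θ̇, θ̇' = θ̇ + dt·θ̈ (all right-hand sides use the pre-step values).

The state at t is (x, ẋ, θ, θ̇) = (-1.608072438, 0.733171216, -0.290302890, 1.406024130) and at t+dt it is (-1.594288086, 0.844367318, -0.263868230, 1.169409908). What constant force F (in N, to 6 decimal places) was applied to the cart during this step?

ẍ = (ẋ'−ẋ)/dt = (0.844367318−0.733171216)/0.018801 = 5.914372
θ̈ = (θ̇'−θ̇)/dt = (1.169409908−1.406024130)/0.018801 = -12.585193
sinθ=-0.286242, cosθ=0.958157
F = (M+m)·ẍ + m·l·cosθ·θ̈ − m·l·sinθ·θ̇² = 12.459434 + -2.693854 − -0.126415 = 9.891995

F = 9.891995 N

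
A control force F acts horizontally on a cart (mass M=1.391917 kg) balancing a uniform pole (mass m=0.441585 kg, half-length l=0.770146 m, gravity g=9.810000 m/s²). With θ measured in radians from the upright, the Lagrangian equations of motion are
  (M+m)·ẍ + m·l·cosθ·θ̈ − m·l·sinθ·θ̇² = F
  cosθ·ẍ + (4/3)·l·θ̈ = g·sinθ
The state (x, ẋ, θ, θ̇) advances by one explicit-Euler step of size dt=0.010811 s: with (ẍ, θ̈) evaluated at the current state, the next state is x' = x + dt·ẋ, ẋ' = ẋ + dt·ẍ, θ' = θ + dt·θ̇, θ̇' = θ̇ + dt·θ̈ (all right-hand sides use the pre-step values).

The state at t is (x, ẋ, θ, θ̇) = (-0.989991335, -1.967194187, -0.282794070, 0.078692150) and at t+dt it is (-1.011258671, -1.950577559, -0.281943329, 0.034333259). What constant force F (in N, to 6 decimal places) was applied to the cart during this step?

ẍ = (ẋ'−ẋ)/dt = (-1.950577559−-1.967194187)/0.010811 = 1.537011
θ̈ = (θ̇'−θ̇)/dt = (0.034333259−0.078692150)/0.010811 = -4.103126
sinθ=-0.279040, cosθ=0.960280
F = (M+m)·ẍ + m·l·cosθ·θ̈ − m·l·sinθ·θ̇² = 2.818113 + -1.339985 − -0.000588 = 1.478716

F = 1.478716 N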